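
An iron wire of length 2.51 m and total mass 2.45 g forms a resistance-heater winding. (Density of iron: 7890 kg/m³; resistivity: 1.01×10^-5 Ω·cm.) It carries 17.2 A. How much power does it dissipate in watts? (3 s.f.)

ρ = 1.01×10^-5 Ω·cm = 1.01×10^-7 Ω·m
A = m/(density·L) = 0.00245/(7890×2.51) = 1.2371e-07 m²
R = ρL/A = (1.01×10^-7)(2.51)/(1.2371e-07) = 2.049 Ω
P = I²R = (17.2)² × 2.049 = 606 W

606 W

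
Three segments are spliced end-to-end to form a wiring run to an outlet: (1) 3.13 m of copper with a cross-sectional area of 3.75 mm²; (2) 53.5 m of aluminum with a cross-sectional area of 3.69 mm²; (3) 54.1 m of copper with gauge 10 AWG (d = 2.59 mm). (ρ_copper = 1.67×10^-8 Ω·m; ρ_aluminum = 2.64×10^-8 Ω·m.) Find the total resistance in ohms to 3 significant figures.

Seg 1: A = 3.75 mm² = 3.750e-06 m²
R_1 = (1.67×10^-8)(3.13)/(3.750e-06) = 0.01394 Ω
Seg 2: A = 3.69 mm² = 3.690e-06 m²
R_2 = (2.64×10^-8)(53.5)/(3.690e-06) = 0.3828 Ω
Seg 3: A = π(2.59/2 mm)² = π(1.2950e-03 m)² = 5.269e-06 m²
R_3 = (1.67×10^-8)(54.1)/(5.269e-06) = 0.1715 Ω
R_total = R_1 + R_2 + R_3 = 0.568 Ω

0.568 Ω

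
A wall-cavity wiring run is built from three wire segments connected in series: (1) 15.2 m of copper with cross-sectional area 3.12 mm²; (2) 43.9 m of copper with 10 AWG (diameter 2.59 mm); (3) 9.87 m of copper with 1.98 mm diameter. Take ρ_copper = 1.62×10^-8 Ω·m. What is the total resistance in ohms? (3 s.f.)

Seg 1: A = 3.12 mm² = 3.120e-06 m²
R_1 = (1.62×10^-8)(15.2)/(3.120e-06) = 0.07892 Ω
Seg 2: A = π(2.59/2 mm)² = π(1.2950e-03 m)² = 5.269e-06 m²
R_2 = (1.62×10^-8)(43.9)/(5.269e-06) = 0.135 Ω
Seg 3: A = π(d/2)² = π(9.9000e-04 m)² = 3.079e-06 m²
R_3 = (1.62×10^-8)(9.87)/(3.079e-06) = 0.05193 Ω
R_total = R_1 + R_2 + R_3 = 0.266 Ω

0.266 Ω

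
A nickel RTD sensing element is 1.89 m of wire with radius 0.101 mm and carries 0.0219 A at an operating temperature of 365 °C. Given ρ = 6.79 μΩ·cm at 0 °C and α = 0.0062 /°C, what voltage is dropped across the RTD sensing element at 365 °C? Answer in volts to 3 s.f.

0.286 V

ρ = 6.79 μΩ·cm = 6.79×10^-8 Ω·m
A = πr² = π(1.0100e-04 m)² = 3.205e-08 m²
R₍0₎ = ρL/A = (6.79×10^-8)(1.89)/(3.205e-08) = 4.004 Ω
R₍365₎ = R₍0₎(1 + αΔT) = 4.004 × (1 + 0.0062×365) = 13.07 Ω
V = IR = 0.0219 × 13.07 = 0.286 V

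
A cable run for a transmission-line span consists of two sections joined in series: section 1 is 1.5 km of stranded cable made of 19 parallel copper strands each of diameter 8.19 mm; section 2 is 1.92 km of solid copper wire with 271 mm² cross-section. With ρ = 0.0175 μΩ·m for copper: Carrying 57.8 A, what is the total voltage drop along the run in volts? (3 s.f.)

8.68 V

ρ = 0.0175 μΩ·m = 1.75×10^-8 Ω·m
Section 1: A_strand = π(4.0950e-03)² = 5.268e-05 m²; R₁ = ρL/(N·A_s) = (1.75×10^-8)(1500)/(19×5.268e-05) = 0.02623 Ω
Section 2: A = 271 mm² = 2.710e-04 m²
R₂ = (1.75×10^-8)(1920)/(2.710e-04) = 0.124 Ω
R = R₁ + R₂ = 0.1502 Ω
V = IR = 57.8 × 0.1502 = 8.68 V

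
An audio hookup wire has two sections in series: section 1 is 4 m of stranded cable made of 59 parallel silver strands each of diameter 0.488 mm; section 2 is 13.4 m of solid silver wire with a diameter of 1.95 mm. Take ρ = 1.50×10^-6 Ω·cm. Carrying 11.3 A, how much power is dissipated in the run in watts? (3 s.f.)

9.29 W

ρ = 1.50×10^-6 Ω·cm = 1.50×10^-8 Ω·m
Section 1: A_strand = π(2.4400e-04)² = 1.870e-07 m²; R₁ = ρL/(N·A_s) = (1.50×10^-8)(4)/(59×1.870e-07) = 0.005437 Ω
Section 2: A = π(d/2)² = π(9.7500e-04 m)² = 2.986e-06 m²
R₂ = (1.50×10^-8)(13.4)/(2.986e-06) = 0.0673 Ω
R = R₁ + R₂ = 0.07274 Ω
P = I²R = (11.3)² × 0.07274 = 9.29 W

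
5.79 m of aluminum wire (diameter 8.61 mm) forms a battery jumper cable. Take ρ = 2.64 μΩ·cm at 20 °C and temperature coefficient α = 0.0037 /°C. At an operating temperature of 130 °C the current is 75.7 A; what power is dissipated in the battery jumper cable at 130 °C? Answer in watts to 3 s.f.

21.2 W

ρ = 2.64 μΩ·cm = 2.64×10^-8 Ω·m
A = π(d/2)² = π(4.3050e-03 m)² = 5.822e-05 m²
R₍20₎ = ρL/A = (2.64×10^-8)(5.79)/(5.822e-05) = 0.002625 Ω
R₍130₎ = R₍20₎(1 + αΔT) = 0.002625 × (1 + 0.0037×110) = 0.003694 Ω
P = I²R = (75.7)² × 0.003694 = 21.2 W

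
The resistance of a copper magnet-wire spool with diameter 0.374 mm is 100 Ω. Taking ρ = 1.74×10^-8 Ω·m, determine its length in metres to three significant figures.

A = π(d/2)² = π(1.8700e-04 m)² = 1.099e-07 m²
L = RA/ρ = (100)(1.099e-07)/(1.74×10^-8) = 631 m

631 m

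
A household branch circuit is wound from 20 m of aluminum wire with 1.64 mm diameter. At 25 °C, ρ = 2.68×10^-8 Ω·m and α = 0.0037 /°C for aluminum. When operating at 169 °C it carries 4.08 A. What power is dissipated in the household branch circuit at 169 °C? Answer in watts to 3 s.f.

6.47 W

A = π(d/2)² = π(8.2000e-04 m)² = 2.112e-06 m²
R₍25₎ = ρL/A = (2.68×10^-8)(20)/(2.112e-06) = 0.2537 Ω
R₍169₎ = R₍25₎(1 + αΔT) = 0.2537 × (1 + 0.0037×144) = 0.3889 Ω
P = I²R = (4.08)² × 0.3889 = 6.47 W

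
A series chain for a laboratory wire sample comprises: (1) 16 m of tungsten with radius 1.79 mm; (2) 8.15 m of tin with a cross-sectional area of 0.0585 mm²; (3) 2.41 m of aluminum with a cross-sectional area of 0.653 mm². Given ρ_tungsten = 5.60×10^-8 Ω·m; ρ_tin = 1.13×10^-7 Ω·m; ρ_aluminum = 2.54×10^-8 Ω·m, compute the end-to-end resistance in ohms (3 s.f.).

Seg 1: A = πr² = π(1.7900e-03 m)² = 1.007e-05 m²
R_1 = (5.60×10^-8)(16)/(1.007e-05) = 0.08901 Ω
Seg 2: A = 0.0585 mm² = 5.850e-08 m²
R_2 = (1.13×10^-7)(8.15)/(5.850e-08) = 15.74 Ω
Seg 3: A = 0.653 mm² = 6.530e-07 m²
R_3 = (2.54×10^-8)(2.41)/(6.530e-07) = 0.09374 Ω
R_total = R_1 + R_2 + R_3 = 15.9 Ω

15.9 Ω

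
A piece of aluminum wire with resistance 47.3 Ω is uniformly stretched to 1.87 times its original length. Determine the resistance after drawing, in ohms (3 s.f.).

Volume constant ⇒ A' = A/k with k = 1.87. R' = ρ(kL)/(A/k) = k²R.
R' = 3.497 × 47.3 = 165 Ω

165 Ω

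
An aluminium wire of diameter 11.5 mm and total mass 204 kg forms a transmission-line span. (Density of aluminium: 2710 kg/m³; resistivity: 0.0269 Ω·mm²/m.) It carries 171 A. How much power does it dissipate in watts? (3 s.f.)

5490 W

ρ = 0.0269 Ω·mm²/m = 2.69×10^-8 Ω·m
A = π(d/2)² = π(5.7500e-03 m)² = 1.0387e-04 m²
L = m/(density·A) = 204/(2710×1.0387e-04) = 724.7 m
R = ρL/A = (2.69×10^-8)(724.7)/(1.0387e-04) = 0.1877 Ω
P = I²R = (171)² × 0.1877 = 5490 W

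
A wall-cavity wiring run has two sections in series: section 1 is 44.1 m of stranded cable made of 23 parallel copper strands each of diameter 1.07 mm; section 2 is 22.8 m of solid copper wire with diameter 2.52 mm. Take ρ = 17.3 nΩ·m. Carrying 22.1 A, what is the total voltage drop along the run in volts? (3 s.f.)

ρ = 17.3 nΩ·m = 1.73×10^-8 Ω·m
Section 1: A_strand = π(5.3500e-04)² = 8.992e-07 m²; R₁ = ρL/(N·A_s) = (1.73×10^-8)(44.1)/(23×8.992e-07) = 0.03689 Ω
Section 2: A = π(d/2)² = π(1.2600e-03 m)² = 4.988e-06 m²
R₂ = (1.73×10^-8)(22.8)/(4.988e-06) = 0.07908 Ω
R = R₁ + R₂ = 0.116 Ω
V = IR = 22.1 × 0.116 = 2.56 V

2.56 V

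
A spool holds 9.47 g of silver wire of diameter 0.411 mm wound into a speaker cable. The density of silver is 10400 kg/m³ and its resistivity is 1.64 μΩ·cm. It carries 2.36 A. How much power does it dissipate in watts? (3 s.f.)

ρ = 1.64 μΩ·cm = 1.64×10^-8 Ω·m
A = π(d/2)² = π(2.0550e-04 m)² = 1.3267e-07 m²
L = m/(density·A) = 0.00947/(10400×1.3267e-07) = 6.863 m
R = ρL/A = (1.64×10^-8)(6.863)/(1.3267e-07) = 0.8484 Ω
P = I²R = (2.36)² × 0.8484 = 4.73 W

4.73 W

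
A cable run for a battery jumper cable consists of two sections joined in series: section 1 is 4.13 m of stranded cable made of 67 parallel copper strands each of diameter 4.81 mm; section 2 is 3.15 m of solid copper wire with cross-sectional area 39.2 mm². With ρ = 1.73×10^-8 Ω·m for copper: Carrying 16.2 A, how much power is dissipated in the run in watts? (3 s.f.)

Section 1: A_strand = π(2.4050e-03)² = 1.817e-05 m²; R₁ = ρL/(N·A_s) = (1.73×10^-8)(4.13)/(67×1.817e-05) = 5.869×10^-5 Ω
Section 2: A = 39.2 mm² = 3.920e-05 m²
R₂ = (1.73×10^-8)(3.15)/(3.920e-05) = 0.00139 Ω
R = R₁ + R₂ = 0.001449 Ω
P = I²R = (16.2)² × 0.001449 = 0.380 W

0.380 W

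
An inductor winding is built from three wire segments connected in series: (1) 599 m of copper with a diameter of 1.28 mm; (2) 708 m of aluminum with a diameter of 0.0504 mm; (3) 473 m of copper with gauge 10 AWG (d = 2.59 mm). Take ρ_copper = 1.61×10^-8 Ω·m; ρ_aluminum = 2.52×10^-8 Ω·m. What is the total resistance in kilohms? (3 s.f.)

Seg 1: A = π(d/2)² = π(6.4000e-04 m)² = 1.287e-06 m²
R_1 = (1.61×10^-8)(599)/(1.287e-06) = 7.495 Ω
Seg 2: A = π(d/2)² = π(2.5200e-05 m)² = 1.995e-09 m²
R_2 = (2.52×10^-8)(708)/(1.995e-09) = 8943 Ω
Seg 3: A = π(2.59/2 mm)² = π(1.2950e-03 m)² = 5.269e-06 m²
R_3 = (1.61×10^-8)(473)/(5.269e-06) = 1.445 Ω
R_total = R_1 + R_2 + R_3 = 8.95 kΩ

8.95 kΩ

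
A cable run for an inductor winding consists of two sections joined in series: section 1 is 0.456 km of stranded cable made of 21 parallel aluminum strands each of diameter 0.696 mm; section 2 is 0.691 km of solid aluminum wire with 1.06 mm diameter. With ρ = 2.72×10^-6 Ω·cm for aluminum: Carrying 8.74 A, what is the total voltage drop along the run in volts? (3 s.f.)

ρ = 2.72×10^-6 Ω·cm = 2.72×10^-8 Ω·m
Section 1: A_strand = π(3.4800e-04)² = 3.805e-07 m²; R₁ = ρL/(N·A_s) = (2.72×10^-8)(456)/(21×3.805e-07) = 1.552 Ω
Section 2: A = π(d/2)² = π(5.3000e-04 m)² = 8.825e-07 m²
R₂ = (2.72×10^-8)(691)/(8.825e-07) = 21.3 Ω
R = R₁ + R₂ = 22.85 Ω
V = IR = 8.74 × 22.85 = 200 V

200 V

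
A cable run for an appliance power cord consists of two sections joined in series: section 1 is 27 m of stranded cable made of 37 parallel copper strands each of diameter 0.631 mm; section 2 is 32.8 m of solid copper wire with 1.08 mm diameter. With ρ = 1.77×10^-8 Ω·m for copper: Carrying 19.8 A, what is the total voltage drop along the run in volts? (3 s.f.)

Section 1: A_strand = π(3.1550e-04)² = 3.127e-07 m²; R₁ = ρL/(N·A_s) = (1.77×10^-8)(27)/(37×3.127e-07) = 0.0413 Ω
Section 2: A = π(d/2)² = π(5.4000e-04 m)² = 9.161e-07 m²
R₂ = (1.77×10^-8)(32.8)/(9.161e-07) = 0.6337 Ω
R = R₁ + R₂ = 0.675 Ω
V = IR = 19.8 × 0.675 = 13.4 V

13.4 V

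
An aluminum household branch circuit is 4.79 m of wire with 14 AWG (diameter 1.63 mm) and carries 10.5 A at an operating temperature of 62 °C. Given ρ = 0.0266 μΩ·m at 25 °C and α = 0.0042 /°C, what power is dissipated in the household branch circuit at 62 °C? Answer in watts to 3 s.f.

7.78 W

ρ = 0.0266 μΩ·m = 2.66×10^-8 Ω·m
A = π(1.63/2 mm)² = π(8.1500e-04 m)² = 2.087e-06 m²
R₍25₎ = ρL/A = (2.66×10^-8)(4.79)/(2.087e-06) = 0.06106 Ω
R₍62₎ = R₍25₎(1 + αΔT) = 0.06106 × (1 + 0.0042×37) = 0.07055 Ω
P = I²R = (10.5)² × 0.07055 = 7.78 W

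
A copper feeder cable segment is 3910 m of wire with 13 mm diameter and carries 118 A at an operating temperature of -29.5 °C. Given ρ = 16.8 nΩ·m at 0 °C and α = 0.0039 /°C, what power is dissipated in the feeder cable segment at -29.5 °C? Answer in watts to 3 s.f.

ρ = 16.8 nΩ·m = 1.68×10^-8 Ω·m
A = π(d/2)² = π(6.5000e-03 m)² = 1.327e-04 m²
R₍0₎ = ρL/A = (1.68×10^-8)(3910)/(1.327e-04) = 0.4949 Ω
R₍-29.5₎ = R₍0₎(1 + αΔT) = 0.4949 × (1 + 0.0039×-29.5) = 0.438 Ω
P = I²R = (118)² × 0.438 = 6100 W

6100 W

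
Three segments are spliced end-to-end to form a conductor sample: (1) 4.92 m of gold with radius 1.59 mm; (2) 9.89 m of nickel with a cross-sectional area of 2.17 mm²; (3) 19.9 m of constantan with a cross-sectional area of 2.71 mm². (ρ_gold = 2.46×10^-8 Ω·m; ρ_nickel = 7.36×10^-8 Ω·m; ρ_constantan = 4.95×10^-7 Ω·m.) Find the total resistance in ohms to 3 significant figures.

3.99 Ω

Seg 1: A = πr² = π(1.5900e-03 m)² = 7.942e-06 m²
R_1 = (2.46×10^-8)(4.92)/(7.942e-06) = 0.01524 Ω
Seg 2: A = 2.17 mm² = 2.170e-06 m²
R_2 = (7.36×10^-8)(9.89)/(2.170e-06) = 0.3354 Ω
Seg 3: A = 2.71 mm² = 2.710e-06 m²
R_3 = (4.95×10^-7)(19.9)/(2.710e-06) = 3.635 Ω
R_total = R_1 + R_2 + R_3 = 3.99 Ω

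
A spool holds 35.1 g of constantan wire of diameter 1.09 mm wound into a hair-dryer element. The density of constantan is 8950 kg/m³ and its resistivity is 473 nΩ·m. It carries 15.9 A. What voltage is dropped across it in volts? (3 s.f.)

ρ = 473 nΩ·m = 4.73×10^-7 Ω·m
A = π(d/2)² = π(5.4500e-04 m)² = 9.3313e-07 m²
L = m/(density·A) = 0.0351/(8950×9.3313e-07) = 4.203 m
R = ρL/A = (4.73×10^-7)(4.203)/(9.3313e-07) = 2.13 Ω
V = IR = 15.9 × 2.13 = 33.9 V

33.9 V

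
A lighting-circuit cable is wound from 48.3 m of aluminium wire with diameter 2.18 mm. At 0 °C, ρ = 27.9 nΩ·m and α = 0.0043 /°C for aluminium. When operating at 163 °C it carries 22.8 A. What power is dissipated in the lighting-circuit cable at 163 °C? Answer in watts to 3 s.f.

ρ = 27.9 nΩ·m = 2.79×10^-8 Ω·m
A = π(d/2)² = π(1.0900e-03 m)² = 3.733e-06 m²
R₍0₎ = ρL/A = (2.79×10^-8)(48.3)/(3.733e-06) = 0.361 Ω
R₍163₎ = R₍0₎(1 + αΔT) = 0.361 × (1 + 0.0043×163) = 0.6141 Ω
P = I²R = (22.8)² × 0.6141 = 319 W

319 W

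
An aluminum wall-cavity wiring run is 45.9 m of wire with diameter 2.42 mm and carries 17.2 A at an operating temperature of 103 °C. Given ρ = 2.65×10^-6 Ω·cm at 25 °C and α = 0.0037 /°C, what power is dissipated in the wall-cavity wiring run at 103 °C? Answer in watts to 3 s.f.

101 W

ρ = 2.65×10^-6 Ω·cm = 2.65×10^-8 Ω·m
A = π(d/2)² = π(1.2100e-03 m)² = 4.600e-06 m²
R₍25₎ = ρL/A = (2.65×10^-8)(45.9)/(4.600e-06) = 0.2644 Ω
R₍103₎ = R₍25₎(1 + αΔT) = 0.2644 × (1 + 0.0037×78) = 0.3408 Ω
P = I²R = (17.2)² × 0.3408 = 101 W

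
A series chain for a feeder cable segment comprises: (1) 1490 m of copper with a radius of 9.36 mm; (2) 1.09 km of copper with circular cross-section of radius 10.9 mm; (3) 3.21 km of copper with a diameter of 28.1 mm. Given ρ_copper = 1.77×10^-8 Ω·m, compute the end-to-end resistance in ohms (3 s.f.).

0.239 Ω

Seg 1: A = πr² = π(9.3600e-03 m)² = 2.752e-04 m²
R_1 = (1.77×10^-8)(1490)/(2.752e-04) = 0.09582 Ω
Seg 2: A = πr² = π(1.0900e-02 m)² = 3.733e-04 m²
R_2 = (1.77×10^-8)(1090)/(3.733e-04) = 0.05169 Ω
Seg 3: A = π(d/2)² = π(1.4050e-02 m)² = 6.202e-04 m²
R_3 = (1.77×10^-8)(3210)/(6.202e-04) = 0.09162 Ω
R_total = R_1 + R_2 + R_3 = 0.239 Ω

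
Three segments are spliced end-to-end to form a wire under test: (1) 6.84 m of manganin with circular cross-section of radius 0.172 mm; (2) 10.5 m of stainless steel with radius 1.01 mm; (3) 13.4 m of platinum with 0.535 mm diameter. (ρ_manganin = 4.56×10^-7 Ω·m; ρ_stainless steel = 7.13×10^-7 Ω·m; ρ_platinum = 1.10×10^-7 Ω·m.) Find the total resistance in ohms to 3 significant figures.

42.5 Ω

Seg 1: A = πr² = π(1.7200e-04 m)² = 9.294e-08 m²
R_1 = (4.56×10^-7)(6.84)/(9.294e-08) = 33.56 Ω
Seg 2: A = πr² = π(1.0100e-03 m)² = 3.205e-06 m²
R_2 = (7.13×10^-7)(10.5)/(3.205e-06) = 2.336 Ω
Seg 3: A = π(d/2)² = π(2.6750e-04 m)² = 2.248e-07 m²
R_3 = (1.10×10^-7)(13.4)/(2.248e-07) = 6.557 Ω
R_total = R_1 + R_2 + R_3 = 42.5 Ω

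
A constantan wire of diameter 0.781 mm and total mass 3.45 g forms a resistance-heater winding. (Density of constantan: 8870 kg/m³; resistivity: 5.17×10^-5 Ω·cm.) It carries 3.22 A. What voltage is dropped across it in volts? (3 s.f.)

2.82 V

ρ = 5.17×10^-5 Ω·cm = 5.17×10^-7 Ω·m
A = π(d/2)² = π(3.9050e-04 m)² = 4.7906e-07 m²
L = m/(density·A) = 0.00345/(8870×4.7906e-07) = 0.8119 m
R = ρL/A = (5.17×10^-7)(0.8119)/(4.7906e-07) = 0.8762 Ω
V = IR = 3.22 × 0.8762 = 2.82 V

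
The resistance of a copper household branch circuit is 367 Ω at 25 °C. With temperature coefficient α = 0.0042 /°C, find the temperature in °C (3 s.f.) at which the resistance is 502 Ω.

113 °C

R = R₀(1 + α(T − T₀)) ⇒ T = T₀ + (R/R₀ − 1)/α
T = 25 + (502/367 − 1)/0.0042 = 25 + (0.3678)/0.0042 = 113 °C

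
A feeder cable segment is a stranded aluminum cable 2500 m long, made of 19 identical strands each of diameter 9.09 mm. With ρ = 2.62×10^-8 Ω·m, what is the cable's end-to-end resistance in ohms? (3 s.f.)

A_strand = π(4.5450e-03 m)² = 6.490e-05 m²
R_strand = ρL/A = (2.62×10^-8)(2500)/(6.490e-05) = 1.009 Ω
R_total = R_strand/N = 1.009/19 = 0.0531 Ω

0.0531 Ω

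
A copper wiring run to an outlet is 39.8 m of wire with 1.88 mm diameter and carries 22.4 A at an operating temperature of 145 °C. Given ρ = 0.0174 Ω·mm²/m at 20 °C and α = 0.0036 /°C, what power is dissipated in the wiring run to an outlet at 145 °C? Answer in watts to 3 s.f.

182 W

ρ = 0.0174 Ω·mm²/m = 1.74×10^-8 Ω·m
A = π(d/2)² = π(9.4000e-04 m)² = 2.776e-06 m²
R₍20₎ = ρL/A = (1.74×10^-8)(39.8)/(2.776e-06) = 0.2495 Ω
R₍145₎ = R₍20₎(1 + αΔT) = 0.2495 × (1 + 0.0036×125) = 0.3617 Ω
P = I²R = (22.4)² × 0.3617 = 182 W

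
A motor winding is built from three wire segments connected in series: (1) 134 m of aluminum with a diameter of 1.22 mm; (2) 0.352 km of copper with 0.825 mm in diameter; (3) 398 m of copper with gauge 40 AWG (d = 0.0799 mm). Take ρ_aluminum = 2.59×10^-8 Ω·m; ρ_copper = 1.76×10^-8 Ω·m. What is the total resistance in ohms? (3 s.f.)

1410 Ω

Seg 1: A = π(d/2)² = π(6.1000e-04 m)² = 1.169e-06 m²
R_1 = (2.59×10^-8)(134)/(1.169e-06) = 2.969 Ω
Seg 2: A = π(d/2)² = π(4.1250e-04 m)² = 5.346e-07 m²
R_2 = (1.76×10^-8)(352)/(5.346e-07) = 11.59 Ω
Seg 3: A = π(0.0799/2 mm)² = π(3.9950e-05 m)² = 5.014e-09 m²
R_3 = (1.76×10^-8)(398)/(5.014e-09) = 1397 Ω
R_total = R_1 + R_2 + R_3 = 1410 Ω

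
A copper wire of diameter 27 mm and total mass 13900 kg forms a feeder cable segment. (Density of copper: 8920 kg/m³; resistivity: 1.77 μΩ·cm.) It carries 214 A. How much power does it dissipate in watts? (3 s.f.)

3850 W

ρ = 1.77 μΩ·cm = 1.77×10^-8 Ω·m
A = π(d/2)² = π(1.3500e-02 m)² = 5.7256e-04 m²
L = m/(density·A) = 13900/(8920×5.7256e-04) = 2722 m
R = ρL/A = (1.77×10^-8)(2722)/(5.7256e-04) = 0.08414 Ω
P = I²R = (214)² × 0.08414 = 3850 W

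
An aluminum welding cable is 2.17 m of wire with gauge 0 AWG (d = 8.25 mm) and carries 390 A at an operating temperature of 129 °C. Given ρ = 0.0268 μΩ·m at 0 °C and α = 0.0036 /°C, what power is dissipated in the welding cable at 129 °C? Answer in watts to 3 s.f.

242 W

ρ = 0.0268 μΩ·m = 2.68×10^-8 Ω·m
A = π(8.25/2 mm)² = π(4.1250e-03 m)² = 5.346e-05 m²
R₍0₎ = ρL/A = (2.68×10^-8)(2.17)/(5.346e-05) = 0.001088 Ω
R₍129₎ = R₍0₎(1 + αΔT) = 0.001088 × (1 + 0.0036×129) = 0.001593 Ω
P = I²R = (390)² × 0.001593 = 242 W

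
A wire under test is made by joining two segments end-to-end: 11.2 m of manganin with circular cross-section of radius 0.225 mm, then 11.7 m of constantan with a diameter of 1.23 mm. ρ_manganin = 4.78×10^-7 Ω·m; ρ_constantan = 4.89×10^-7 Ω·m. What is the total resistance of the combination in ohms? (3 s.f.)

Segment 1: A = πr² = π(2.2500e-04 m)² = 1.590e-07 m²
R₁ = ρL/A = (4.78×10^-7)(11.2)/(1.590e-07) = 33.66 Ω
Segment 2: A = π(d/2)² = π(6.1500e-04 m)² = 1.188e-06 m²
R₂ = (4.89×10^-7)(11.7)/(1.188e-06) = 4.815 Ω
R = R₁ + R₂ = 38.5 Ω

38.5 Ω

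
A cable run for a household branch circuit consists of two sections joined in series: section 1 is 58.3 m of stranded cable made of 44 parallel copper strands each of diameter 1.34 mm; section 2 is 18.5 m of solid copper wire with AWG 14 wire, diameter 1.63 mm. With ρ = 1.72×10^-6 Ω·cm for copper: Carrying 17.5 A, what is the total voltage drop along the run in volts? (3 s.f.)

2.95 V

ρ = 1.72×10^-6 Ω·cm = 1.72×10^-8 Ω·m
Section 1: A_strand = π(6.7000e-04)² = 1.410e-06 m²; R₁ = ρL/(N·A_s) = (1.72×10^-8)(58.3)/(44×1.410e-06) = 0.01616 Ω
Section 2: A = π(1.63/2 mm)² = π(8.1500e-04 m)² = 2.087e-06 m²
R₂ = (1.72×10^-8)(18.5)/(2.087e-06) = 0.1525 Ω
R = R₁ + R₂ = 0.1686 Ω
V = IR = 17.5 × 0.1686 = 2.95 V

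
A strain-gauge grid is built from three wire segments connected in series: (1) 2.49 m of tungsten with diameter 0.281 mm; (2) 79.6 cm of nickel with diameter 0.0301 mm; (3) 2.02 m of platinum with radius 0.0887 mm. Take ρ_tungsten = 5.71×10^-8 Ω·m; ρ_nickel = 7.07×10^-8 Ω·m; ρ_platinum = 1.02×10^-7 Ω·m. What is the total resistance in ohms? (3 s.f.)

89.7 Ω

Seg 1: A = π(d/2)² = π(1.4050e-04 m)² = 6.202e-08 m²
R_1 = (5.71×10^-8)(2.49)/(6.202e-08) = 2.293 Ω
Seg 2: A = π(d/2)² = π(1.5050e-05 m)² = 7.116e-10 m²
R_2 = (7.07×10^-8)(0.796)/(7.116e-10) = 79.09 Ω
Seg 3: A = πr² = π(8.8700e-05 m)² = 2.472e-08 m²
R_3 = (1.02×10^-7)(2.02)/(2.472e-08) = 8.336 Ω
R_total = R_1 + R_2 + R_3 = 89.7 Ω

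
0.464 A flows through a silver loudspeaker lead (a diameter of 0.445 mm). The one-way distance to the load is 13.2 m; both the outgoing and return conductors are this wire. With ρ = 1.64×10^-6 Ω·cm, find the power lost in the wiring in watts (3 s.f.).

ρ = 1.64×10^-6 Ω·cm = 1.64×10^-8 Ω·m
A = π(d/2)² = π(2.2250e-04 m)² = 1.555e-07 m²
Total conductor length (both ways) L = 2 × 13.2 = 26.4 m
R = ρL/A = (1.64×10^-8)(26.4)/(1.555e-07) = 2.784 Ω
P = I²R = (0.464)² × 2.784 = 0.599 W

0.599 W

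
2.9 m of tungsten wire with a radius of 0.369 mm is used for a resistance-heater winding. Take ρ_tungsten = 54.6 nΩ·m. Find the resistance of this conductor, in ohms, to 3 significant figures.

0.370 Ω

ρ = 54.6 nΩ·m = 5.46×10^-8 Ω·m
A = πr² = π(3.6900e-04 m)² = 4.278e-07 m²
R = ρL/A = (5.46×10^-8)(2.9 m)/(4.278e-07 m²) = 0.370 Ω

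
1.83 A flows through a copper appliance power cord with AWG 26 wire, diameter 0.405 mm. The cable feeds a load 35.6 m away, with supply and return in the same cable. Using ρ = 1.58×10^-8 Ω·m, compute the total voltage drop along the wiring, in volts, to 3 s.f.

16.0 V

A = π(0.405/2 mm)² = π(2.0250e-04 m)² = 1.288e-07 m²
Total conductor length (both ways) L = 2 × 35.6 = 71.2 m
R = ρL/A = (1.58×10^-8)(71.2)/(1.288e-07) = 8.732 Ω
V = IR = 1.83 × 8.732 = 16.0 V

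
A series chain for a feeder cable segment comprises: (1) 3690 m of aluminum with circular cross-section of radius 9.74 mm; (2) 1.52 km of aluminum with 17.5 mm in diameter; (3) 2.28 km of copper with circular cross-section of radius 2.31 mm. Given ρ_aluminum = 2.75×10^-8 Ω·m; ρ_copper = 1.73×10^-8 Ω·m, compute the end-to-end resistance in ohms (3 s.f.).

2.87 Ω

Seg 1: A = πr² = π(9.7400e-03 m)² = 2.980e-04 m²
R_1 = (2.75×10^-8)(3690)/(2.980e-04) = 0.3405 Ω
Seg 2: A = π(d/2)² = π(8.7500e-03 m)² = 2.405e-04 m²
R_2 = (2.75×10^-8)(1520)/(2.405e-04) = 0.1738 Ω
Seg 3: A = πr² = π(2.3100e-03 m)² = 1.676e-05 m²
R_3 = (1.73×10^-8)(2280)/(1.676e-05) = 2.353 Ω
R_total = R_1 + R_2 + R_3 = 2.87 Ω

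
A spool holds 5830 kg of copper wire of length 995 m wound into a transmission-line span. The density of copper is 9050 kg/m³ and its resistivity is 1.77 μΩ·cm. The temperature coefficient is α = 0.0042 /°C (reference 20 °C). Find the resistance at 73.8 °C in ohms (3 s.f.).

0.0333 Ω

ρ = 1.77 μΩ·cm = 1.77×10^-8 Ω·m
A = m/(density·L) = 5830/(9050×995) = 6.4744e-04 m²
R = ρL/A = (1.77×10^-8)(995)/(6.4744e-04) = 0.0272 Ω
R(73.8 °C) = 0.0272 × (1 + 0.0042×53.8) = 0.0333 Ω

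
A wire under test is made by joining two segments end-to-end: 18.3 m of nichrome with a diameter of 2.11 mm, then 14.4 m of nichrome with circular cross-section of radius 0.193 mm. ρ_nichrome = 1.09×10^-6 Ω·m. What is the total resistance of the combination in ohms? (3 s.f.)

Segment 1: A = π(d/2)² = π(1.0550e-03 m)² = 3.497e-06 m²
R₁ = ρL/A = (1.09×10^-6)(18.3)/(3.497e-06) = 5.705 Ω
Segment 2: A = πr² = π(1.9300e-04 m)² = 1.170e-07 m²
R₂ = (1.09×10^-6)(14.4)/(1.170e-07) = 134.1 Ω
R = R₁ + R₂ = 140 Ω

140 Ω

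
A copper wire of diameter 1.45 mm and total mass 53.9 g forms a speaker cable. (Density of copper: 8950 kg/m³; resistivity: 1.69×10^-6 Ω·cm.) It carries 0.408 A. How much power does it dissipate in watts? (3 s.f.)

ρ = 1.69×10^-6 Ω·cm = 1.69×10^-8 Ω·m
A = π(d/2)² = π(7.2500e-04 m)² = 1.6513e-06 m²
L = m/(density·A) = 0.0539/(8950×1.6513e-06) = 3.647 m
R = ρL/A = (1.69×10^-8)(3.647)/(1.6513e-06) = 0.03733 Ω
P = I²R = (0.408)² × 0.03733 = 0.00621 W

0.00621 W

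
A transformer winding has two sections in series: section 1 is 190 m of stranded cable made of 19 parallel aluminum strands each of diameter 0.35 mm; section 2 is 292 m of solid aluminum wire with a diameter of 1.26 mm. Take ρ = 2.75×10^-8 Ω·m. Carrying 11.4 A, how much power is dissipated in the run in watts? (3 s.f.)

1210 W

Section 1: A_strand = π(1.7500e-04)² = 9.621e-08 m²; R₁ = ρL/(N·A_s) = (2.75×10^-8)(190)/(19×9.621e-08) = 2.858 Ω
Section 2: A = π(d/2)² = π(6.3000e-04 m)² = 1.247e-06 m²
R₂ = (2.75×10^-8)(292)/(1.247e-06) = 6.44 Ω
R = R₁ + R₂ = 9.298 Ω
P = I²R = (11.4)² × 9.298 = 1210 W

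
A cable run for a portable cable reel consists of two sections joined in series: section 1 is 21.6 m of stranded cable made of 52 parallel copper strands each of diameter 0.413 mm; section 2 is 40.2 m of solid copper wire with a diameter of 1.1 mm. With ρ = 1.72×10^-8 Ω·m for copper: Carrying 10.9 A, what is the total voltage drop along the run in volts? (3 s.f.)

8.51 V

Section 1: A_strand = π(2.0650e-04)² = 1.340e-07 m²; R₁ = ρL/(N·A_s) = (1.72×10^-8)(21.6)/(52×1.340e-07) = 0.05333 Ω
Section 2: A = π(d/2)² = π(5.5000e-04 m)² = 9.503e-07 m²
R₂ = (1.72×10^-8)(40.2)/(9.503e-07) = 0.7276 Ω
R = R₁ + R₂ = 0.7809 Ω
V = IR = 10.9 × 0.7809 = 8.51 V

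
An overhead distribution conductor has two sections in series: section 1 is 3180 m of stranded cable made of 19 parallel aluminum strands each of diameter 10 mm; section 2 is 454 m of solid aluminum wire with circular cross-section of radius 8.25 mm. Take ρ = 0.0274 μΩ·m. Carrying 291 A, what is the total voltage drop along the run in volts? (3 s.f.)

33.9 V

ρ = 0.0274 μΩ·m = 2.74×10^-8 Ω·m
Section 1: A_strand = π(5.0000e-03)² = 7.854e-05 m²; R₁ = ρL/(N·A_s) = (2.74×10^-8)(3180)/(19×7.854e-05) = 0.05839 Ω
Section 2: A = πr² = π(8.2500e-03 m)² = 2.138e-04 m²
R₂ = (2.74×10^-8)(454)/(2.138e-04) = 0.05818 Ω
R = R₁ + R₂ = 0.1166 Ω
V = IR = 291 × 0.1166 = 33.9 V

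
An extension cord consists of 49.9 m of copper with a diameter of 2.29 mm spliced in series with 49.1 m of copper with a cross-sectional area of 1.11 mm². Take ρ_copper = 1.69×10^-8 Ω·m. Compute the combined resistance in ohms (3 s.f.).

Segment 1: A = π(d/2)² = π(1.1450e-03 m)² = 4.119e-06 m²
R₁ = ρL/A = (1.69×10^-8)(49.9)/(4.119e-06) = 0.2048 Ω
Segment 2: A = 1.11 mm² = 1.110e-06 m²
R₂ = (1.69×10^-8)(49.1)/(1.110e-06) = 0.7476 Ω
R = R₁ + R₂ = 0.952 Ω

0.952 Ω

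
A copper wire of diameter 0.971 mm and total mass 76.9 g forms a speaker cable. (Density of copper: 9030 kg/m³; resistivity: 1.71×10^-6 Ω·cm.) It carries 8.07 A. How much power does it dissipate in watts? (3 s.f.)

17.3 W

ρ = 1.71×10^-6 Ω·cm = 1.71×10^-8 Ω·m
A = π(d/2)² = π(4.8550e-04 m)² = 7.4051e-07 m²
L = m/(density·A) = 0.0769/(9030×7.4051e-07) = 11.5 m
R = ρL/A = (1.71×10^-8)(11.5)/(7.4051e-07) = 0.2656 Ω
P = I²R = (8.07)² × 0.2656 = 17.3 W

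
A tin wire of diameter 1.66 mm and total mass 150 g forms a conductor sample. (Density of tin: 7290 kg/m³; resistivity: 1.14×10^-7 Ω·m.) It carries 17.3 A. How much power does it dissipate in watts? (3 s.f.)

A = π(d/2)² = π(8.3000e-04 m)² = 2.1642e-06 m²
L = m/(density·A) = 0.15/(7290×2.1642e-06) = 9.507 m
R = ρL/A = (1.14×10^-7)(9.507)/(2.1642e-06) = 0.5008 Ω
P = I²R = (17.3)² × 0.5008 = 150 W

150 W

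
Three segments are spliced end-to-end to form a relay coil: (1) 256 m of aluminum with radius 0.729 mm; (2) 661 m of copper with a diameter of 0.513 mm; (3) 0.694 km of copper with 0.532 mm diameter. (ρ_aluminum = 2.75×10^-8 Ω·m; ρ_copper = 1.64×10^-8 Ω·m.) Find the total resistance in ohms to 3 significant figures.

108 Ω

Seg 1: A = πr² = π(7.2900e-04 m)² = 1.670e-06 m²
R_1 = (2.75×10^-8)(256)/(1.670e-06) = 4.217 Ω
Seg 2: A = π(d/2)² = π(2.5650e-04 m)² = 2.067e-07 m²
R_2 = (1.64×10^-8)(661)/(2.067e-07) = 52.45 Ω
Seg 3: A = π(d/2)² = π(2.6600e-04 m)² = 2.223e-07 m²
R_3 = (1.64×10^-8)(694)/(2.223e-07) = 51.2 Ω
R_total = R_1 + R_2 + R_3 = 108 Ω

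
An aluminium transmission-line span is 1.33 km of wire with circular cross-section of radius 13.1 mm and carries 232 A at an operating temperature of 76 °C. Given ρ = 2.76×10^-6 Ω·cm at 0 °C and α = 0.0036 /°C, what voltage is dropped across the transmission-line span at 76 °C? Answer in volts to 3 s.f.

20.1 V

ρ = 2.76×10^-6 Ω·cm = 2.76×10^-8 Ω·m
A = πr² = π(1.3100e-02 m)² = 5.391e-04 m²
R₍0₎ = ρL/A = (2.76×10^-8)(1330)/(5.391e-04) = 0.06809 Ω
R₍76₎ = R₍0₎(1 + αΔT) = 0.06809 × (1 + 0.0036×76) = 0.08672 Ω
V = IR = 232 × 0.08672 = 20.1 V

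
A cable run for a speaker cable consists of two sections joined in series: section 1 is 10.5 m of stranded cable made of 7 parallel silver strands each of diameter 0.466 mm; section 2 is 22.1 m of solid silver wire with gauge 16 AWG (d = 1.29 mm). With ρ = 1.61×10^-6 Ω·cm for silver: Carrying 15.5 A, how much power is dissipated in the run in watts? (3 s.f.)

ρ = 1.61×10^-6 Ω·cm = 1.61×10^-8 Ω·m
Section 1: A_strand = π(2.3300e-04)² = 1.706e-07 m²; R₁ = ρL/(N·A_s) = (1.61×10^-8)(10.5)/(7×1.706e-07) = 0.1416 Ω
Section 2: A = π(1.29/2 mm)² = π(6.4500e-04 m)² = 1.307e-06 m²
R₂ = (1.61×10^-8)(22.1)/(1.307e-06) = 0.2722 Ω
R = R₁ + R₂ = 0.4138 Ω
P = I²R = (15.5)² × 0.4138 = 99.4 W

99.4 W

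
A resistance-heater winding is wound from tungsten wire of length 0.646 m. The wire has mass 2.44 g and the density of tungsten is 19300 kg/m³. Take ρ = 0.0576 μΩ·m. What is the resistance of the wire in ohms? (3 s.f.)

0.190 Ω

ρ = 0.0576 μΩ·m = 5.76×10^-8 Ω·m
A = m/(density·L) = 0.00244/(19300×0.646) = 1.9570e-07 m²
R = ρL/A = (5.76×10^-8)(0.646)/(1.9570e-07) = 0.190 Ω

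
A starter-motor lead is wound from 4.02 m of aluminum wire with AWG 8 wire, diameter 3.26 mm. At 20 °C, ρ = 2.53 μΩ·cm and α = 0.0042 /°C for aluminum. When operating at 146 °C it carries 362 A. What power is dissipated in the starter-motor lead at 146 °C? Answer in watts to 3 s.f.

ρ = 2.53 μΩ·cm = 2.53×10^-8 Ω·m
A = π(3.26/2 mm)² = π(1.6300e-03 m)² = 8.347e-06 m²
R₍20₎ = ρL/A = (2.53×10^-8)(4.02)/(8.347e-06) = 0.01218 Ω
R₍146₎ = R₍20₎(1 + αΔT) = 0.01218 × (1 + 0.0042×126) = 0.01863 Ω
P = I²R = (362)² × 0.01863 = 2440 W

2440 W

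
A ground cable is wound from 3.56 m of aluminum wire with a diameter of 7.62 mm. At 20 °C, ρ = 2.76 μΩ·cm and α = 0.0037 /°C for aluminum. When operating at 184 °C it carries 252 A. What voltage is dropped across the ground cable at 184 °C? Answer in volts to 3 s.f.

0.872 V

ρ = 2.76 μΩ·cm = 2.76×10^-8 Ω·m
A = π(d/2)² = π(3.8100e-03 m)² = 4.560e-05 m²
R₍20₎ = ρL/A = (2.76×10^-8)(3.56)/(4.560e-05) = 0.002155 Ω
R₍184₎ = R₍20₎(1 + αΔT) = 0.002155 × (1 + 0.0037×164) = 0.003462 Ω
V = IR = 252 × 0.003462 = 0.872 V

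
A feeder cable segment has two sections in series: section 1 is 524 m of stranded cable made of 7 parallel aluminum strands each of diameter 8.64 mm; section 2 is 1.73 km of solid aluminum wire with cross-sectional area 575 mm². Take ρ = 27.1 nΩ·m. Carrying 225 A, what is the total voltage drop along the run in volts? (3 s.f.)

26.1 V

ρ = 27.1 nΩ·m = 2.71×10^-8 Ω·m
Section 1: A_strand = π(4.3200e-03)² = 5.863e-05 m²; R₁ = ρL/(N·A_s) = (2.71×10^-8)(524)/(7×5.863e-05) = 0.0346 Ω
Section 2: A = 575 mm² = 5.750e-04 m²
R₂ = (2.71×10^-8)(1730)/(5.750e-04) = 0.08154 Ω
R = R₁ + R₂ = 0.1161 Ω
V = IR = 225 × 0.1161 = 26.1 V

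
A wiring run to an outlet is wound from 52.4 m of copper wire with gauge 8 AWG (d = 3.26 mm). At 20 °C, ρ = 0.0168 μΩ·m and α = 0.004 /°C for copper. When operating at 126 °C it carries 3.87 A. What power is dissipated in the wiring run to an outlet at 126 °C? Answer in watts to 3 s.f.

2.25 W

ρ = 0.0168 μΩ·m = 1.68×10^-8 Ω·m
A = π(3.26/2 mm)² = π(1.6300e-03 m)² = 8.347e-06 m²
R₍20₎ = ρL/A = (1.68×10^-8)(52.4)/(8.347e-06) = 0.1055 Ω
R₍126₎ = R₍20₎(1 + αΔT) = 0.1055 × (1 + 0.004×106) = 0.1502 Ω
P = I²R = (3.87)² × 0.1502 = 2.25 W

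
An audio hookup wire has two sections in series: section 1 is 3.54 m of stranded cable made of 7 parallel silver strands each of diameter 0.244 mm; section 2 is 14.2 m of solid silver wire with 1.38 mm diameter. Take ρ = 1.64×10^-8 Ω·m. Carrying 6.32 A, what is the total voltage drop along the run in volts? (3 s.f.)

Section 1: A_strand = π(1.2200e-04)² = 4.676e-08 m²; R₁ = ρL/(N·A_s) = (1.64×10^-8)(3.54)/(7×4.676e-08) = 0.1774 Ω
Section 2: A = π(d/2)² = π(6.9000e-04 m)² = 1.496e-06 m²
R₂ = (1.64×10^-8)(14.2)/(1.496e-06) = 0.1557 Ω
R = R₁ + R₂ = 0.3331 Ω
V = IR = 6.32 × 0.3331 = 2.10 V

2.10 V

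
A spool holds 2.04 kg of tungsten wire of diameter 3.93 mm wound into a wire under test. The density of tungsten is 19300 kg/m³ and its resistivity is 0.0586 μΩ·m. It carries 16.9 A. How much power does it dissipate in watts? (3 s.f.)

12.0 W

ρ = 0.0586 μΩ·m = 5.86×10^-8 Ω·m
A = π(d/2)² = π(1.9650e-03 m)² = 1.2130e-05 m²
L = m/(density·A) = 2.04/(19300×1.2130e-05) = 8.714 m
R = ρL/A = (5.86×10^-8)(8.714)/(1.2130e-05) = 0.04209 Ω
P = I²R = (16.9)² × 0.04209 = 12.0 W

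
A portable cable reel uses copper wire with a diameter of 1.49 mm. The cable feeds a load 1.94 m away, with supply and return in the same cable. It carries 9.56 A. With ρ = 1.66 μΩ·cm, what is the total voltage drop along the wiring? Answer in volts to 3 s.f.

ρ = 1.66 μΩ·cm = 1.66×10^-8 Ω·m
A = π(d/2)² = π(7.4500e-04 m)² = 1.744e-06 m²
Total conductor length (both ways) L = 2 × 1.94 = 3.88 m
R = ρL/A = (1.66×10^-8)(3.88)/(1.744e-06) = 0.03694 Ω
V = IR = 9.56 × 0.03694 = 0.353 V

0.353 V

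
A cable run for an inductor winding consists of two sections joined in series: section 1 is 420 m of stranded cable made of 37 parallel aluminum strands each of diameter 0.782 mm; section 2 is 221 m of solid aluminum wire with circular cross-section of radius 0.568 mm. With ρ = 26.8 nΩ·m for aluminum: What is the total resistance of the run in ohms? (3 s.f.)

6.48 Ω

ρ = 26.8 nΩ·m = 2.68×10^-8 Ω·m
Section 1: A_strand = π(3.9100e-04)² = 4.803e-07 m²; R₁ = ρL/(N·A_s) = (2.68×10^-8)(420)/(37×4.803e-07) = 0.6334 Ω
Section 2: A = πr² = π(5.6800e-04 m)² = 1.014e-06 m²
R₂ = (2.68×10^-8)(221)/(1.014e-06) = 5.844 Ω
R = R₁ + R₂ = 6.48 Ω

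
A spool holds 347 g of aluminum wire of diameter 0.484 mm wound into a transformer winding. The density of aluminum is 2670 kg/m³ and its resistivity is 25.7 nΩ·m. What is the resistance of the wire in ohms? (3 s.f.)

ρ = 25.7 nΩ·m = 2.57×10^-8 Ω·m
A = π(d/2)² = π(2.4200e-04 m)² = 1.8398e-07 m²
L = m/(density·A) = 0.347/(2670×1.8398e-07) = 706.4 m
R = ρL/A = (2.57×10^-8)(706.4)/(1.8398e-07) = 98.7 Ω

98.7 Ω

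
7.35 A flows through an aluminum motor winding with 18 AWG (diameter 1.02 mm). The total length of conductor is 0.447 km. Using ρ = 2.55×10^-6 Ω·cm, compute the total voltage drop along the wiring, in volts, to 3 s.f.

ρ = 2.55×10^-6 Ω·cm = 2.55×10^-8 Ω·m
A = π(1.02/2 mm)² = π(5.1000e-04 m)² = 8.171e-07 m²
R = ρL/A = (2.55×10^-8)(447)/(8.171e-07) = 13.95 Ω
V = IR = 7.35 × 13.95 = 103 V

103 V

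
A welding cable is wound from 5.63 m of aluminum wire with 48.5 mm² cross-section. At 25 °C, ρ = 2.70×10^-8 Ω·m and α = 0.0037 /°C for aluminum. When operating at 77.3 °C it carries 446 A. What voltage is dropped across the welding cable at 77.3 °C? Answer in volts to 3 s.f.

A = 48.5 mm² = 4.850e-05 m²
R₍25₎ = ρL/A = (2.70×10^-8)(5.63)/(4.850e-05) = 0.003134 Ω
R₍77.3₎ = R₍25₎(1 + αΔT) = 0.003134 × (1 + 0.0037×52.3) = 0.003741 Ω
V = IR = 446 × 0.003741 = 1.67 V

1.67 V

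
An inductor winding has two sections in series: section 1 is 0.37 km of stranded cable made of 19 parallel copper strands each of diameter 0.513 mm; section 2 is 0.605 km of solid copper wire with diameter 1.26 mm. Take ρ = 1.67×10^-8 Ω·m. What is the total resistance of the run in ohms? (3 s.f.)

Section 1: A_strand = π(2.5650e-04)² = 2.067e-07 m²; R₁ = ρL/(N·A_s) = (1.67×10^-8)(370)/(19×2.067e-07) = 1.573 Ω
Section 2: A = π(d/2)² = π(6.3000e-04 m)² = 1.247e-06 m²
R₂ = (1.67×10^-8)(605)/(1.247e-06) = 8.103 Ω
R = R₁ + R₂ = 9.68 Ω

9.68 Ω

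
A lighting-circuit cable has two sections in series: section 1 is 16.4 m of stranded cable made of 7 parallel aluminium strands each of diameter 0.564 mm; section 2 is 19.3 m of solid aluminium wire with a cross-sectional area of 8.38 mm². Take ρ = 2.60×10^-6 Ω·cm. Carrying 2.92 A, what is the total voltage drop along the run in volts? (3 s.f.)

ρ = 2.60×10^-6 Ω·cm = 2.60×10^-8 Ω·m
Section 1: A_strand = π(2.8200e-04)² = 2.498e-07 m²; R₁ = ρL/(N·A_s) = (2.60×10^-8)(16.4)/(7×2.498e-07) = 0.2438 Ω
Section 2: A = 8.38 mm² = 8.380e-06 m²
R₂ = (2.60×10^-8)(19.3)/(8.380e-06) = 0.05988 Ω
R = R₁ + R₂ = 0.3037 Ω
V = IR = 2.92 × 0.3037 = 0.887 V

0.887 V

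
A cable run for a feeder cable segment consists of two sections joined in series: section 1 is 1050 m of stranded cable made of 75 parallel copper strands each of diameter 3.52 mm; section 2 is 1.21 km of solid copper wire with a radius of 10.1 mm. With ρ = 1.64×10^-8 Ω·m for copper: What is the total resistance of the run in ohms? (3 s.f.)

Section 1: A_strand = π(1.7600e-03)² = 9.731e-06 m²; R₁ = ρL/(N·A_s) = (1.64×10^-8)(1050)/(75×9.731e-06) = 0.02359 Ω
Section 2: A = πr² = π(1.0100e-02 m)² = 3.205e-04 m²
R₂ = (1.64×10^-8)(1210)/(3.205e-04) = 0.06192 Ω
R = R₁ + R₂ = 0.0855 Ω

0.0855 Ω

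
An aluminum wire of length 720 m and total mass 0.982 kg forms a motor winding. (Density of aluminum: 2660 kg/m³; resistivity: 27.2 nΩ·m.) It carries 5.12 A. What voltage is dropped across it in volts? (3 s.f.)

ρ = 27.2 nΩ·m = 2.72×10^-8 Ω·m
A = m/(density·L) = 0.982/(2660×720) = 5.1274e-07 m²
R = ρL/A = (2.72×10^-8)(720)/(5.1274e-07) = 38.19 Ω
V = IR = 5.12 × 38.19 = 196 V

196 V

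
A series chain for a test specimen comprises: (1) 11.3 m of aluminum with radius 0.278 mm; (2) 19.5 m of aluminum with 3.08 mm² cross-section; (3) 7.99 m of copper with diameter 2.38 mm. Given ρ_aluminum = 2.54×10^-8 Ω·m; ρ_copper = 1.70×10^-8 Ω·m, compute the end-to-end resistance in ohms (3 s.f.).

1.37 Ω

Seg 1: A = πr² = π(2.7800e-04 m)² = 2.428e-07 m²
R_1 = (2.54×10^-8)(11.3)/(2.428e-07) = 1.182 Ω
Seg 2: A = 3.08 mm² = 3.080e-06 m²
R_2 = (2.54×10^-8)(19.5)/(3.080e-06) = 0.1608 Ω
Seg 3: A = π(d/2)² = π(1.1900e-03 m)² = 4.449e-06 m²
R_3 = (1.70×10^-8)(7.99)/(4.449e-06) = 0.03053 Ω
R_total = R_1 + R_2 + R_3 = 1.37 Ω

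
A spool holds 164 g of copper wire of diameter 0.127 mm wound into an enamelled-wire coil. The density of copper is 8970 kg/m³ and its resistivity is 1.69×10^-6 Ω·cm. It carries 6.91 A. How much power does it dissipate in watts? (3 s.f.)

91900 W

ρ = 1.69×10^-6 Ω·cm = 1.69×10^-8 Ω·m
A = π(d/2)² = π(6.3500e-05 m)² = 1.2668e-08 m²
L = m/(density·A) = 0.164/(8970×1.2668e-08) = 1443 m
R = ρL/A = (1.69×10^-8)(1443)/(1.2668e-08) = 1925 Ω
P = I²R = (6.91)² × 1925 = 91900 W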